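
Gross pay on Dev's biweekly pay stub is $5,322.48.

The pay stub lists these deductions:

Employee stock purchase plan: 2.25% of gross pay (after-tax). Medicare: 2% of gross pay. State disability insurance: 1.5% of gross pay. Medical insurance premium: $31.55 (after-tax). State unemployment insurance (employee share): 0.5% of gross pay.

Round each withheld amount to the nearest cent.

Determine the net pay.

Medicare: $5,322.48 × 0.02 = $106.45
State disability insurance: $5,322.48 × 0.015 = $79.84
State unemployment insurance (employee share): $5,322.48 × 0.005 = $26.61
Medical insurance premium: $31.55
Employee stock purchase plan: $5,322.48 × 0.0225 = $119.76
Total deductions = $106.45 + $79.84 + $26.61 + $31.55 + $119.76 = $364.21
Net pay = $5,322.48 − $364.21 = $4,958.27

$4,958.27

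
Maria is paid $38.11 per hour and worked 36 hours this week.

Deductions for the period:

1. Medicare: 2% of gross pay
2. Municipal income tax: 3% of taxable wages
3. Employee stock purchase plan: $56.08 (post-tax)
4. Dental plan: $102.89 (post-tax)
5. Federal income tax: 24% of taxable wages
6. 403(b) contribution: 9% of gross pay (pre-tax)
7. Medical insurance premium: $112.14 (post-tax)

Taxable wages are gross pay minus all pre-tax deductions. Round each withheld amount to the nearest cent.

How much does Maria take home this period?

Gross pay: 36 × $38.11 = $1,371.96
403(b) contribution: $1,371.96 × 0.09 = $123.48
Taxable wages = $1,371.96 − $123.48 = $1,248.48
Municipal income tax: $1,248.48 × 0.03 = $37.45
Federal income tax: $1,248.48 × 0.24 = $299.64
Medicare: $1,371.96 × 0.02 = $27.44
Dental plan: $102.89
Medical insurance premium: $112.14
Employee stock purchase plan: $56.08
Total deductions = $123.48 + $37.45 + $299.64 + $27.44 + $102.89 + $112.14 + $56.08 = $759.12
Net pay = $1,371.96 − $759.12 = $612.84

$612.84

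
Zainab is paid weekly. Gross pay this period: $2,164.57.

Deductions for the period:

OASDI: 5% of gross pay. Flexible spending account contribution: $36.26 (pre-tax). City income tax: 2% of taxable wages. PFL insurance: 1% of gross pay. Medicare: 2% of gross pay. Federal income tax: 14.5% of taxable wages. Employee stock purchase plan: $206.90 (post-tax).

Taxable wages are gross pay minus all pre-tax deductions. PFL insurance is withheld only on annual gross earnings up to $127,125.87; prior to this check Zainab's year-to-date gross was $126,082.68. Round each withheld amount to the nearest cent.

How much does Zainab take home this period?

$1,408.29

Flexible spending account contribution: $36.26
Taxable wages = $2,164.57 − $36.26 = $2,128.31
Federal income tax: $2,128.31 × 0.145 = $308.60
City income tax: $2,128.31 × 0.02 = $42.57
OASDI: $2,164.57 × 0.05 = $108.23
PFL insurance: only $127,125.87 − $126,082.68 = $1,043.19 of this check is subject → $1,043.19 × 0.01 = $10.43
Medicare: $2,164.57 × 0.02 = $43.29
Employee stock purchase plan: $206.90
Total deductions = $36.26 + $308.60 + $42.57 + $108.23 + $10.43 + $43.29 + $206.90 = $756.28
Net pay = $2,164.57 − $756.28 = $1,408.29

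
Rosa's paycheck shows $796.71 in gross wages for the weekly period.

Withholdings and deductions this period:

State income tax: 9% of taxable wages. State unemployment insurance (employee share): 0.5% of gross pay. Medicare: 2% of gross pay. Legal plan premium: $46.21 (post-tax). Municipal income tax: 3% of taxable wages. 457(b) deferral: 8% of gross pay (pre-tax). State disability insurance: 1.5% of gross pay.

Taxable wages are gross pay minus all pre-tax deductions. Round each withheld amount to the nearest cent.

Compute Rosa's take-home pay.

$566.94

457(b) deferral: $796.71 × 0.08 = $63.74
Taxable wages = $796.71 − $63.74 = $732.97
Municipal income tax: $732.97 × 0.03 = $21.99
State income tax: $732.97 × 0.09 = $65.97
Medicare: $796.71 × 0.02 = $15.93
State unemployment insurance (employee share): $796.71 × 0.005 = $3.98
State disability insurance: $796.71 × 0.015 = $11.95
Legal plan premium: $46.21
Total deductions = $63.74 + $21.99 + $65.97 + $15.93 + $3.98 + $11.95 + $46.21 = $229.77
Net pay = $796.71 − $229.77 = $566.94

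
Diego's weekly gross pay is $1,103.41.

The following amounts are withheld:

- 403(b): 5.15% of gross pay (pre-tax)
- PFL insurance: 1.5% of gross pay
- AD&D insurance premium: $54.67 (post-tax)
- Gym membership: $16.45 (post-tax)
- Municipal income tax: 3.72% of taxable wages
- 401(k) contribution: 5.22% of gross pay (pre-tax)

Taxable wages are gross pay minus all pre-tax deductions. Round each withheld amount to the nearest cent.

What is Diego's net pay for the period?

401(k) contribution: $1,103.41 × 0.0522 = $57.60
403(b): $1,103.41 × 0.0515 = $56.83
Pre-tax total = $57.60 + $56.83 = $114.43
Taxable wages = $1,103.41 − $114.43 = $988.98
Municipal income tax: $988.98 × 0.0372 = $36.79
PFL insurance: $1,103.41 × 0.015 = $16.55
AD&D insurance premium: $54.67
Gym membership: $16.45
Total deductions = $57.60 + $56.83 + $36.79 + $16.55 + $54.67 + $16.45 = $238.89
Net pay = $1,103.41 − $238.89 = $864.52

$864.52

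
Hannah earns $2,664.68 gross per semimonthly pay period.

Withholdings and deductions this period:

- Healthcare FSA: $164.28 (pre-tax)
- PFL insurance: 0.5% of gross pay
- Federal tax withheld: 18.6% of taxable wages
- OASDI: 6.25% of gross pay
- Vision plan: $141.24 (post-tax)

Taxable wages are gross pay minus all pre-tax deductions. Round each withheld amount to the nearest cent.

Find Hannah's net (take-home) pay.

$1,714.23

Healthcare FSA: $164.28
Taxable wages = $2,664.68 − $164.28 = $2,500.40
Federal tax withheld: $2,500.40 × 0.186 = $465.07
OASDI: $2,664.68 × 0.0625 = $166.54
PFL insurance: $2,664.68 × 0.005 = $13.32
Vision plan: $141.24
Total deductions = $164.28 + $465.07 + $166.54 + $13.32 + $141.24 = $950.45
Net pay = $2,664.68 − $950.45 = $1,714.23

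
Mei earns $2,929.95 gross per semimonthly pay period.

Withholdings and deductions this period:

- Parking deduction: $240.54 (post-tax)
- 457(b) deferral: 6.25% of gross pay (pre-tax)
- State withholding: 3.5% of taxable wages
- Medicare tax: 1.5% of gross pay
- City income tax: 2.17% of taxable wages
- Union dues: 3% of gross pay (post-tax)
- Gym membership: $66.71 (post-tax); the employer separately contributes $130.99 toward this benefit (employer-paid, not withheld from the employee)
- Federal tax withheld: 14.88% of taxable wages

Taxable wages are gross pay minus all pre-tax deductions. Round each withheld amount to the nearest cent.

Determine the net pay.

$1,743.25

457(b) deferral: $2,929.95 × 0.0625 = $183.12
Taxable wages = $2,929.95 − $183.12 = $2,746.83
State withholding: $2,746.83 × 0.035 = $96.14
Federal tax withheld: $2,746.83 × 0.1488 = $408.73
City income tax: $2,746.83 × 0.0217 = $59.61
Medicare tax: $2,929.95 × 0.015 = $43.95
Union dues: $2,929.95 × 0.03 = $87.90
Parking deduction: $240.54
Gym membership: $66.71
(Employer's $130.99 toward gym membership is not withheld from the employee.)
Total deductions = $183.12 + $96.14 + $408.73 + $59.61 + $43.95 + $87.90 + $240.54 + $66.71 = $1,186.70
Net pay = $2,929.95 − $1,186.70 = $1,743.25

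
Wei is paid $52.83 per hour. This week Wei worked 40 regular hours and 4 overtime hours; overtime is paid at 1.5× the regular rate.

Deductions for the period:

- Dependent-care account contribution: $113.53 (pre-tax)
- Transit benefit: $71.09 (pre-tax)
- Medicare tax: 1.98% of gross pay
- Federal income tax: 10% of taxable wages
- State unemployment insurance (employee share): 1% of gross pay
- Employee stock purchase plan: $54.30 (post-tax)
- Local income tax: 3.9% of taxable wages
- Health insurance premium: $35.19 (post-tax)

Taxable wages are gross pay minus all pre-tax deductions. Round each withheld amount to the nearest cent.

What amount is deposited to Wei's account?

$1,771.51

Regular pay: 40 × $52.83 = $2,113.20
Overtime pay: 4 × $52.83 × 1.5 = $316.98
Gross pay = $2,113.20 + $316.98 = $2,430.18
Dependent-care account contribution: $113.53
Transit benefit: $71.09
Pre-tax total = $113.53 + $71.09 = $184.62
Taxable wages = $2,430.18 − $184.62 = $2,245.56
Local income tax: $2,245.56 × 0.039 = $87.58
Federal income tax: $2,245.56 × 0.1 = $224.56
State unemployment insurance (employee share): $2,430.18 × 0.01 = $24.30
Medicare tax: $2,430.18 × 0.0198 = $48.12
Health insurance premium: $35.19
Employee stock purchase plan: $54.30
Total deductions = $113.53 + $71.09 + $87.58 + $224.56 + $24.30 + $48.12 + $35.19 + $54.30 = $658.67
Net pay = $2,430.18 − $658.67 = $1,771.51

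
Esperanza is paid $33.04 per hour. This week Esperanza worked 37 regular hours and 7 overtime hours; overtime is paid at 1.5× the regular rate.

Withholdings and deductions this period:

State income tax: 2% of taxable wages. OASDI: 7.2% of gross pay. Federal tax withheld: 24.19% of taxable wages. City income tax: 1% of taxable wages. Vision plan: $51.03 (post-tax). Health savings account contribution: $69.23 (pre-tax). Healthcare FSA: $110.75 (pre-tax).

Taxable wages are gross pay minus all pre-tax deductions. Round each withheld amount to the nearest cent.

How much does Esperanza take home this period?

Regular pay: 37 × $33.04 = $1,222.48
Overtime pay: 7 × $33.04 × 1.5 = $346.92
Gross pay = $1,222.48 + $346.92 = $1,569.40
Health savings account contribution: $69.23
Healthcare FSA: $110.75
Pre-tax total = $69.23 + $110.75 = $179.98
Taxable wages = $1,569.40 − $179.98 = $1,389.42
Federal tax withheld: $1,389.42 × 0.2419 = $336.10
City income tax: $1,389.42 × 0.01 = $13.89
State income tax: $1,389.42 × 0.02 = $27.79
OASDI: $1,569.40 × 0.072 = $113.00
Vision plan: $51.03
Total deductions = $69.23 + $110.75 + $336.10 + $13.89 + $27.79 + $113.00 + $51.03 = $721.79
Net pay = $1,569.40 − $721.79 = $847.61

$847.61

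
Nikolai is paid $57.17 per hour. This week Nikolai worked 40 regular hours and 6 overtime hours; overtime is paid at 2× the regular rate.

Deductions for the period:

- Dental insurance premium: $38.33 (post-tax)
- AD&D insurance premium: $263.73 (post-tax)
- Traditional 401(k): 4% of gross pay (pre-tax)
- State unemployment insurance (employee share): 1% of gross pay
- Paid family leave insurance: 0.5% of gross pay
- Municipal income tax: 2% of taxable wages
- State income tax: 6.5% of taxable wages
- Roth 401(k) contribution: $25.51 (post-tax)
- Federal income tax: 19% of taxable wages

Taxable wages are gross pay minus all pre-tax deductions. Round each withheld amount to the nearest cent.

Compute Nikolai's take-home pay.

$1,696.93

Regular pay: 40 × $57.17 = $2,286.80
Overtime pay: 6 × $57.17 × 2 = $686.04
Gross pay = $2,286.80 + $686.04 = $2,972.84
Traditional 401(k): $2,972.84 × 0.04 = $118.91
Taxable wages = $2,972.84 − $118.91 = $2,853.93
Federal income tax: $2,853.93 × 0.19 = $542.25
Municipal income tax: $2,853.93 × 0.02 = $57.08
State income tax: $2,853.93 × 0.065 = $185.51
Paid family leave insurance: $2,972.84 × 0.005 = $14.86
State unemployment insurance (employee share): $2,972.84 × 0.01 = $29.73
Roth 401(k) contribution: $25.51
Dental insurance premium: $38.33
AD&D insurance premium: $263.73
Total deductions = $118.91 + $542.25 + $57.08 + $185.51 + $14.86 + $29.73 + $25.51 + $38.33 + $263.73 = $1,275.91
Net pay = $2,972.84 − $1,275.91 = $1,696.93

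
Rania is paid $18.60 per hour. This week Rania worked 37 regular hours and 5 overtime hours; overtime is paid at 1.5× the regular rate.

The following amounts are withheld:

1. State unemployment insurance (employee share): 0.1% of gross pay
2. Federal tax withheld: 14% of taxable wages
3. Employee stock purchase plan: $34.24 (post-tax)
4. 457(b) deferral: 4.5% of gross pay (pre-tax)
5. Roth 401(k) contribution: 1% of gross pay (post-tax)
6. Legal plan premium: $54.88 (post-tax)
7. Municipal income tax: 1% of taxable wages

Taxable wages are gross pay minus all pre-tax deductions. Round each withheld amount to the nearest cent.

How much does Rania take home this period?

$573.66

Regular pay: 37 × $18.60 = $688.20
Overtime pay: 5 × $18.60 × 1.5 = $139.50
Gross pay = $688.20 + $139.50 = $827.70
457(b) deferral: $827.70 × 0.045 = $37.25
Taxable wages = $827.70 − $37.25 = $790.45
Federal tax withheld: $790.45 × 0.14 = $110.66
Municipal income tax: $790.45 × 0.01 = $7.90
State unemployment insurance (employee share): $827.70 × 0.001 = $0.83
Legal plan premium: $54.88
Roth 401(k) contribution: $827.70 × 0.01 = $8.28
Employee stock purchase plan: $34.24
Total deductions = $37.25 + $110.66 + $7.90 + $0.83 + $54.88 + $8.28 + $34.24 = $254.04
Net pay = $827.70 − $254.04 = $573.66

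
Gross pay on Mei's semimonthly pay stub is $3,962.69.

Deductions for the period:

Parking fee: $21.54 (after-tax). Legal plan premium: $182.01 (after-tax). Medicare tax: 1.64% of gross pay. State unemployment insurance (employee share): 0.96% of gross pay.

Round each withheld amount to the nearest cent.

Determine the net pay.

Medicare tax: $3,962.69 × 0.0164 = $64.99
State unemployment insurance (employee share): $3,962.69 × 0.0096 = $38.04
Legal plan premium: $182.01
Parking fee: $21.54
Total deductions = $64.99 + $38.04 + $182.01 + $21.54 = $306.58
Net pay = $3,962.69 − $306.58 = $3,656.11

$3,656.11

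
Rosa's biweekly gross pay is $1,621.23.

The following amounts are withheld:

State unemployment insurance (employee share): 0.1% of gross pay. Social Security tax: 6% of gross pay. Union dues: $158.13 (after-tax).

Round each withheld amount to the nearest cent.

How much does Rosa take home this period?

$1,364.21

Social Security tax: $1,621.23 × 0.06 = $97.27
State unemployment insurance (employee share): $1,621.23 × 0.001 = $1.62
Union dues: $158.13
Total deductions = $97.27 + $1.62 + $158.13 = $257.02
Net pay = $1,621.23 − $257.02 = $1,364.21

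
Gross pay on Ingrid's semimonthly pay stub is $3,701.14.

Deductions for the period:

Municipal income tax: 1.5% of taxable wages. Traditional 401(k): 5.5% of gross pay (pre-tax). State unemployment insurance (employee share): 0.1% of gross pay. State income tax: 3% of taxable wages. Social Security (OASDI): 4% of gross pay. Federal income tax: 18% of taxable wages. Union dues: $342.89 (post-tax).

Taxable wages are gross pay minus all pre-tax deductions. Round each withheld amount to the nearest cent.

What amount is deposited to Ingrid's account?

$2,215.99

Traditional 401(k): $3,701.14 × 0.055 = $203.56
Taxable wages = $3,701.14 − $203.56 = $3,497.58
Federal income tax: $3,497.58 × 0.18 = $629.56
State income tax: $3,497.58 × 0.03 = $104.93
Municipal income tax: $3,497.58 × 0.015 = $52.46
Social Security (OASDI): $3,701.14 × 0.04 = $148.05
State unemployment insurance (employee share): $3,701.14 × 0.001 = $3.70
Union dues: $342.89
Total deductions = $203.56 + $629.56 + $104.93 + $52.46 + $148.05 + $3.70 + $342.89 = $1,485.15
Net pay = $3,701.14 − $1,485.15 = $2,215.99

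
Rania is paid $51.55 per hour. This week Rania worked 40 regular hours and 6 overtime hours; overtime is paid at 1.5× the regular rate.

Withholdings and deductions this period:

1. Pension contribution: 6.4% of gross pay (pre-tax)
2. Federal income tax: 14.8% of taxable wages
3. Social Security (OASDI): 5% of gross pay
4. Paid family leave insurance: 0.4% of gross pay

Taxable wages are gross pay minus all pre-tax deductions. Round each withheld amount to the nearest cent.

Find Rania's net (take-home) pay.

$1877.98

Regular pay: 40 × $51.55 = $2062.00
Overtime pay: 6 × $51.55 × 1.5 = $463.95
Gross pay = $2062.00 + $463.95 = $2525.95
Pension contribution: $2525.95 × 0.064 = $161.66
Taxable wages = $2525.95 − $161.66 = $2364.29
Federal income tax: $2364.29 × 0.148 = $349.91
Paid family leave insurance: $2525.95 × 0.004 = $10.10
Social Security (OASDI): $2525.95 × 0.05 = $126.30
Total deductions = $161.66 + $349.91 + $10.10 + $126.30 = $647.97
Net pay = $2525.95 − $647.97 = $1877.98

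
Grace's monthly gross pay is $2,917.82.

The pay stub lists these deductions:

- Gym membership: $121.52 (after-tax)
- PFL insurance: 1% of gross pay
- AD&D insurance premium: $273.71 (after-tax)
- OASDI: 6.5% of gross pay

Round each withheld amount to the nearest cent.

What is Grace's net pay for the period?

$2,303.75

OASDI: $2,917.82 × 0.065 = $189.66
PFL insurance: $2,917.82 × 0.01 = $29.18
Gym membership: $121.52
AD&D insurance premium: $273.71
Total deductions = $189.66 + $29.18 + $121.52 + $273.71 = $614.07
Net pay = $2,917.82 − $614.07 = $2,303.75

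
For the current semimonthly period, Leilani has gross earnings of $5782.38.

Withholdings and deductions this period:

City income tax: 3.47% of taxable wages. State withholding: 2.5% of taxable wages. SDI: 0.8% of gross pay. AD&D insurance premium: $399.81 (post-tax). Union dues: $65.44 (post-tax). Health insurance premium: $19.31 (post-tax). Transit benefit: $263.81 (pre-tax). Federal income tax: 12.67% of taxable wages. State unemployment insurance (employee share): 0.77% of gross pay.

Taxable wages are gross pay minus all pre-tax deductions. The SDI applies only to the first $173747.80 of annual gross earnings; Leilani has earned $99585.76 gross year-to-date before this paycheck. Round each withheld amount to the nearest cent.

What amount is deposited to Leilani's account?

Transit benefit: $263.81
Taxable wages = $5782.38 − $263.81 = $5518.57
Federal income tax: $5518.57 × 0.1267 = $699.20
State withholding: $5518.57 × 0.025 = $137.96
City income tax: $5518.57 × 0.0347 = $191.49
SDI: cap not yet reached, full $5782.38 is subject → $5782.38 × 0.008 = $46.26
State unemployment insurance (employee share): $5782.38 × 0.0077 = $44.52
AD&D insurance premium: $399.81
Union dues: $65.44
Health insurance premium: $19.31
Total deductions = $263.81 + $699.20 + $137.96 + $191.49 + $46.26 + $44.52 + $399.81 + $65.44 + $19.31 = $1867.80
Net pay = $5782.38 − $1867.80 = $3914.58

$3914.58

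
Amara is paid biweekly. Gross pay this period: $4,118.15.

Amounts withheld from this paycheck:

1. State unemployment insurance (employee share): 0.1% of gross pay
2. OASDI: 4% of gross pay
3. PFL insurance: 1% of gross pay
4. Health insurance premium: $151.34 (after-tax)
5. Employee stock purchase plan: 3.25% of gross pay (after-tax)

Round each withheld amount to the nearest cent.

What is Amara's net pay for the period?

$3,622.94

State unemployment insurance (employee share): $4,118.15 × 0.001 = $4.12
OASDI: $4,118.15 × 0.04 = $164.73
PFL insurance: $4,118.15 × 0.01 = $41.18
Employee stock purchase plan: $4,118.15 × 0.0325 = $133.84
Health insurance premium: $151.34
Total deductions = $4.12 + $164.73 + $41.18 + $133.84 + $151.34 = $495.21
Net pay = $4,118.15 − $495.21 = $3,622.94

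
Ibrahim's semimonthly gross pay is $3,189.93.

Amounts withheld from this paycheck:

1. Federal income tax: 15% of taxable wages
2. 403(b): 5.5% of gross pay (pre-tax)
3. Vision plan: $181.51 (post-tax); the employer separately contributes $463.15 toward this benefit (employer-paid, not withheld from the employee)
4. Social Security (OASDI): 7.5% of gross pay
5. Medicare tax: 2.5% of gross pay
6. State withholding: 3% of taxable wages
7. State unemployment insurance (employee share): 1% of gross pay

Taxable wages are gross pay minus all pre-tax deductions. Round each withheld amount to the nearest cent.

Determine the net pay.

$1,939.48

403(b): $3,189.93 × 0.055 = $175.45
Taxable wages = $3,189.93 − $175.45 = $3,014.48
Federal income tax: $3,014.48 × 0.15 = $452.17
State withholding: $3,014.48 × 0.03 = $90.43
State unemployment insurance (employee share): $3,189.93 × 0.01 = $31.90
Social Security (OASDI): $3,189.93 × 0.075 = $239.24
Medicare tax: $3,189.93 × 0.025 = $79.75
Vision plan: $181.51
(Employer's $463.15 toward vision plan is not withheld from the employee.)
Total deductions = $175.45 + $452.17 + $90.43 + $31.90 + $239.24 + $79.75 + $181.51 = $1,250.45
Net pay = $3,189.93 − $1,250.45 = $1,939.48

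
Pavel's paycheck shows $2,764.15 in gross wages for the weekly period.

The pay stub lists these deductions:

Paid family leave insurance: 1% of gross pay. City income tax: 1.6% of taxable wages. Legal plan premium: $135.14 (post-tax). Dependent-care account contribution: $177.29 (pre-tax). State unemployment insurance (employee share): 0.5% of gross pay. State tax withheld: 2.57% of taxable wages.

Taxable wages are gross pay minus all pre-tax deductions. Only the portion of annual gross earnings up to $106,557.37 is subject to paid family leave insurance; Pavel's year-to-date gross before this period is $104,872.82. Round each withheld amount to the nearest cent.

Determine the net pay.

Dependent-care account contribution: $177.29
Taxable wages = $2,764.15 − $177.29 = $2,586.86
City income tax: $2,586.86 × 0.016 = $41.39
State tax withheld: $2,586.86 × 0.0257 = $66.48
Paid family leave insurance: only $106,557.37 − $104,872.82 = $1,684.55 of this check is subject → $1,684.55 × 0.01 = $16.85
State unemployment insurance (employee share): $2,764.15 × 0.005 = $13.82
Legal plan premium: $135.14
Total deductions = $177.29 + $41.39 + $66.48 + $16.85 + $13.82 + $135.14 = $450.97
Net pay = $2,764.15 − $450.97 = $2,313.18

$2,313.18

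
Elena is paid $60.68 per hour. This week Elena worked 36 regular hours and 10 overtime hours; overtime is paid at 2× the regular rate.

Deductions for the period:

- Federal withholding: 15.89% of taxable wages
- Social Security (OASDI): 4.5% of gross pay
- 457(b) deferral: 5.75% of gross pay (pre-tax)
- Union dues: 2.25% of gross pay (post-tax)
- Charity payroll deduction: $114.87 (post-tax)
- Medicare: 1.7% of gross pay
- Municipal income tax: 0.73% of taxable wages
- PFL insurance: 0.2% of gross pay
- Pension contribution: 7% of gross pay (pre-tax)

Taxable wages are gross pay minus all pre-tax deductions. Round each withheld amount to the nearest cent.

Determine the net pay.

$2,063.26

Regular pay: 36 × $60.68 = $2,184.48
Overtime pay: 10 × $60.68 × 2 = $1,213.60
Gross pay = $2,184.48 + $1,213.60 = $3,398.08
457(b) deferral: $3,398.08 × 0.0575 = $195.39
Pension contribution: $3,398.08 × 0.07 = $237.87
Pre-tax total = $195.39 + $237.87 = $433.26
Taxable wages = $3,398.08 − $433.26 = $2,964.82
Municipal income tax: $2,964.82 × 0.0073 = $21.64
Federal withholding: $2,964.82 × 0.1589 = $471.11
Medicare: $3,398.08 × 0.017 = $57.77
PFL insurance: $3,398.08 × 0.002 = $6.80
Social Security (OASDI): $3,398.08 × 0.045 = $152.91
Charity payroll deduction: $114.87
Union dues: $3,398.08 × 0.0225 = $76.46
Total deductions = $195.39 + $237.87 + $21.64 + $471.11 + $57.77 + $6.80 + $152.91 + $114.87 + $76.46 = $1,334.82
Net pay = $3,398.08 − $1,334.82 = $2,063.26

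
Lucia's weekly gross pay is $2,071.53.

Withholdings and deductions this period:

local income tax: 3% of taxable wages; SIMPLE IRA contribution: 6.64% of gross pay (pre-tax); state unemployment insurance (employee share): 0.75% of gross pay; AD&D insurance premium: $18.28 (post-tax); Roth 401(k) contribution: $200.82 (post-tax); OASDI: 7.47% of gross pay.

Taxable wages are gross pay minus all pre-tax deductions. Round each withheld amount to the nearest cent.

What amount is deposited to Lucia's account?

SIMPLE IRA contribution: $2,071.53 × 0.0664 = $137.55
Taxable wages = $2,071.53 − $137.55 = $1,933.98
Local income tax: $1,933.98 × 0.03 = $58.02
OASDI: $2,071.53 × 0.0747 = $154.74
State unemployment insurance (employee share): $2,071.53 × 0.0075 = $15.54
AD&D insurance premium: $18.28
Roth 401(k) contribution: $200.82
Total deductions = $137.55 + $58.02 + $154.74 + $15.54 + $18.28 + $200.82 = $584.95
Net pay = $2,071.53 − $584.95 = $1,486.58

$1,486.58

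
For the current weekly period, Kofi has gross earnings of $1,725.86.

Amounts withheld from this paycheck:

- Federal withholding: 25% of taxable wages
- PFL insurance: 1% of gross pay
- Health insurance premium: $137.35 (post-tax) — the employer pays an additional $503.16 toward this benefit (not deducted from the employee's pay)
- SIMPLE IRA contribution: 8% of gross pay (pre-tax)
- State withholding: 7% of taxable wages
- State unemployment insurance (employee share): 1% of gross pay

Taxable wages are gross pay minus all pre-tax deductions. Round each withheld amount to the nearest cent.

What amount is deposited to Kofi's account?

SIMPLE IRA contribution: $1,725.86 × 0.08 = $138.07
Taxable wages = $1,725.86 − $138.07 = $1,587.79
State withholding: $1,587.79 × 0.07 = $111.15
Federal withholding: $1,587.79 × 0.25 = $396.95
PFL insurance: $1,725.86 × 0.01 = $17.26
State unemployment insurance (employee share): $1,725.86 × 0.01 = $17.26
Health insurance premium: $137.35
(Employer's $503.16 toward health insurance premium is not withheld from the employee.)
Total deductions = $138.07 + $111.15 + $396.95 + $17.26 + $17.26 + $137.35 = $818.04
Net pay = $1,725.86 − $818.04 = $907.82

$907.82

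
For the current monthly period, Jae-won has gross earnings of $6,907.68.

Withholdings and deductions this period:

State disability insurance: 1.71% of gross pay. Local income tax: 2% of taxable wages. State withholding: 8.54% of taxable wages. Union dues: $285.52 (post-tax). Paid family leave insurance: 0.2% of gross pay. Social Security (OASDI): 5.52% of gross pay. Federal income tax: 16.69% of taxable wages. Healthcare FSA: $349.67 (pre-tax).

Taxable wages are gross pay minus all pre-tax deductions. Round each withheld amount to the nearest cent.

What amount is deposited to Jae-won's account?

$3,973.51

Healthcare FSA: $349.67
Taxable wages = $6,907.68 − $349.67 = $6,558.01
State withholding: $6,558.01 × 0.0854 = $560.05
Local income tax: $6,558.01 × 0.02 = $131.16
Federal income tax: $6,558.01 × 0.1669 = $1,094.53
Social Security (OASDI): $6,907.68 × 0.0552 = $381.30
State disability insurance: $6,907.68 × 0.0171 = $118.12
Paid family leave insurance: $6,907.68 × 0.002 = $13.82
Union dues: $285.52
Total deductions = $349.67 + $560.05 + $131.16 + $1,094.53 + $381.30 + $118.12 + $13.82 + $285.52 = $2,934.17
Net pay = $6,907.68 − $2,934.17 = $3,973.51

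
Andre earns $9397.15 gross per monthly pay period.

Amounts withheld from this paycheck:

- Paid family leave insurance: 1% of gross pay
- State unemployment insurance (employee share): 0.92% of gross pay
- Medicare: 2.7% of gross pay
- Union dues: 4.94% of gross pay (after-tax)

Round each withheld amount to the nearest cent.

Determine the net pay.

Medicare: $9397.15 × 0.027 = $253.72
Paid family leave insurance: $9397.15 × 0.01 = $93.97
State unemployment insurance (employee share): $9397.15 × 0.0092 = $86.45
Union dues: $9397.15 × 0.0494 = $464.22
Total deductions = $253.72 + $93.97 + $86.45 + $464.22 = $898.36
Net pay = $9397.15 − $898.36 = $8498.79

$8498.79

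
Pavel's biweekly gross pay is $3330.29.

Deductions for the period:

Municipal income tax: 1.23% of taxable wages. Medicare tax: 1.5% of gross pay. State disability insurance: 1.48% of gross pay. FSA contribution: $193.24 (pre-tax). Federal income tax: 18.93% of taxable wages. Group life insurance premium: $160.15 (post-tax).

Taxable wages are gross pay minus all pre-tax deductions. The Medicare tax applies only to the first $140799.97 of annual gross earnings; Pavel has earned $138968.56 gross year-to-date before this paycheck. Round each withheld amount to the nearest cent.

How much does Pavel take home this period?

FSA contribution: $193.24
Taxable wages = $3330.29 − $193.24 = $3137.05
Federal income tax: $3137.05 × 0.1893 = $593.84
Municipal income tax: $3137.05 × 0.0123 = $38.59
Medicare tax: only $140799.97 − $138968.56 = $1831.41 of this check is subject → $1831.41 × 0.015 = $27.47
State disability insurance: $3330.29 × 0.0148 = $49.29
Group life insurance premium: $160.15
Total deductions = $193.24 + $593.84 + $38.59 + $27.47 + $49.29 + $160.15 = $1062.58
Net pay = $3330.29 − $1062.58 = $2267.71

$2267.71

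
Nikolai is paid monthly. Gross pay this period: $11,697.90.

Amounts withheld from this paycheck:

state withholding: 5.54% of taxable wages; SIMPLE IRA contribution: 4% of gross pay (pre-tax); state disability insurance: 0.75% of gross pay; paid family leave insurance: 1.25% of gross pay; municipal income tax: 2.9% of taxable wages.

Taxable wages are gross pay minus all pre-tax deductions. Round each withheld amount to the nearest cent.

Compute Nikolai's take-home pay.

SIMPLE IRA contribution: $11,697.90 × 0.04 = $467.92
Taxable wages = $11,697.90 − $467.92 = $11,229.98
State withholding: $11,229.98 × 0.0554 = $622.14
Municipal income tax: $11,229.98 × 0.029 = $325.67
State disability insurance: $11,697.90 × 0.0075 = $87.73
Paid family leave insurance: $11,697.90 × 0.0125 = $146.22
Total deductions = $467.92 + $622.14 + $325.67 + $87.73 + $146.22 = $1,649.68
Net pay = $11,697.90 − $1,649.68 = $10,048.22

$10,048.22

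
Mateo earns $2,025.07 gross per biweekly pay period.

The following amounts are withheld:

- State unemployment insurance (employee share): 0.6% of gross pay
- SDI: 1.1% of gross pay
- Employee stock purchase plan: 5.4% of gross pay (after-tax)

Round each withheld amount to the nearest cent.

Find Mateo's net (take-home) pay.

$1,881.29

SDI: $2,025.07 × 0.011 = $22.28
State unemployment insurance (employee share): $2,025.07 × 0.006 = $12.15
Employee stock purchase plan: $2,025.07 × 0.054 = $109.35
Total deductions = $22.28 + $12.15 + $109.35 = $143.78
Net pay = $2,025.07 − $143.78 = $1,881.29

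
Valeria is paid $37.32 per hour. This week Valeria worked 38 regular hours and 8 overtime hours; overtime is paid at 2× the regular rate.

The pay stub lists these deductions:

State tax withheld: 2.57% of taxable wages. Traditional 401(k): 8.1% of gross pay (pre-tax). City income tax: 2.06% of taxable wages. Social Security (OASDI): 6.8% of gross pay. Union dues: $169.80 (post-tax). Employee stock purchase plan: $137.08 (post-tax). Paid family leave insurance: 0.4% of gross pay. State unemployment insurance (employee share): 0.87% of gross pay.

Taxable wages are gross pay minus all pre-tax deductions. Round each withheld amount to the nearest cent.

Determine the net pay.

$1296.78

Regular pay: 38 × $37.32 = $1418.16
Overtime pay: 8 × $37.32 × 2 = $597.12
Gross pay = $1418.16 + $597.12 = $2015.28
Traditional 401(k): $2015.28 × 0.081 = $163.24
Taxable wages = $2015.28 − $163.24 = $1852.04
State tax withheld: $1852.04 × 0.0257 = $47.60
City income tax: $1852.04 × 0.0206 = $38.15
State unemployment insurance (employee share): $2015.28 × 0.0087 = $17.53
Paid family leave insurance: $2015.28 × 0.004 = $8.06
Social Security (OASDI): $2015.28 × 0.068 = $137.04
Employee stock purchase plan: $137.08
Union dues: $169.80
Total deductions = $163.24 + $47.60 + $38.15 + $17.53 + $8.06 + $137.04 + $137.08 + $169.80 = $718.50
Net pay = $2015.28 − $718.50 = $1296.78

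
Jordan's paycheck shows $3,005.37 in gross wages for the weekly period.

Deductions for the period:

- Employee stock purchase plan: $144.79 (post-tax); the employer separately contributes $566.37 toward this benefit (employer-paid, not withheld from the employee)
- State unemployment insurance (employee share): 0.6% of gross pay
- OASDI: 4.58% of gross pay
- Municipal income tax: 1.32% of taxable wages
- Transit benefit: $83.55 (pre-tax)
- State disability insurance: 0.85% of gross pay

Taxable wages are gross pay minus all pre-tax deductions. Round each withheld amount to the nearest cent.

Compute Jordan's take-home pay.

Transit benefit: $83.55
Taxable wages = $3,005.37 − $83.55 = $2,921.82
Municipal income tax: $2,921.82 × 0.0132 = $38.57
State disability insurance: $3,005.37 × 0.0085 = $25.55
State unemployment insurance (employee share): $3,005.37 × 0.006 = $18.03
OASDI: $3,005.37 × 0.0458 = $137.65
Employee stock purchase plan: $144.79
(Employer's $566.37 toward employee stock purchase plan is not withheld from the employee.)
Total deductions = $83.55 + $38.57 + $25.55 + $18.03 + $137.65 + $144.79 = $448.14
Net pay = $3,005.37 − $448.14 = $2,557.23

$2,557.23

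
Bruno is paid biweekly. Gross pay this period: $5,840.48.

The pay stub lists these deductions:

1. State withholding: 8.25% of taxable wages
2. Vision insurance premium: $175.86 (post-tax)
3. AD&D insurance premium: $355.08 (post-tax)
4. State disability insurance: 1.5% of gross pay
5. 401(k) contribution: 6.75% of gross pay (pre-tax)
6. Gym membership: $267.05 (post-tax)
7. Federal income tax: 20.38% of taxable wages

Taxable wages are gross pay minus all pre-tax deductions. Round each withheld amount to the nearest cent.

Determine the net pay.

401(k) contribution: $5,840.48 × 0.0675 = $394.23
Taxable wages = $5,840.48 − $394.23 = $5,446.25
State withholding: $5,446.25 × 0.0825 = $449.32
Federal income tax: $5,446.25 × 0.2038 = $1,109.95
State disability insurance: $5,840.48 × 0.015 = $87.61
Gym membership: $267.05
Vision insurance premium: $175.86
AD&D insurance premium: $355.08
Total deductions = $394.23 + $449.32 + $1,109.95 + $87.61 + $267.05 + $175.86 + $355.08 = $2,839.10
Net pay = $5,840.48 − $2,839.10 = $3,001.38

$3,001.38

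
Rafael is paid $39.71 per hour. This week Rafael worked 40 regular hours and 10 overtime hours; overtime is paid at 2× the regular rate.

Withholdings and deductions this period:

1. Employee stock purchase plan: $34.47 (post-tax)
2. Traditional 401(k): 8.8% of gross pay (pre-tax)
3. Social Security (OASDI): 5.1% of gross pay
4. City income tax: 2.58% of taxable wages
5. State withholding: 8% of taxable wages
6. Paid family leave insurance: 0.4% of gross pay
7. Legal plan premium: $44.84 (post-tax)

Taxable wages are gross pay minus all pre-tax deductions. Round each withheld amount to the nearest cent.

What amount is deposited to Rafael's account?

$1,732.69

Regular pay: 40 × $39.71 = $1,588.40
Overtime pay: 10 × $39.71 × 2 = $794.20
Gross pay = $1,588.40 + $794.20 = $2,382.60
Traditional 401(k): $2,382.60 × 0.088 = $209.67
Taxable wages = $2,382.60 − $209.67 = $2,172.93
City income tax: $2,172.93 × 0.0258 = $56.06
State withholding: $2,172.93 × 0.08 = $173.83
Paid family leave insurance: $2,382.60 × 0.004 = $9.53
Social Security (OASDI): $2,382.60 × 0.051 = $121.51
Employee stock purchase plan: $34.47
Legal plan premium: $44.84
Total deductions = $209.67 + $56.06 + $173.83 + $9.53 + $121.51 + $34.47 + $44.84 = $649.91
Net pay = $2,382.60 − $649.91 = $1,732.69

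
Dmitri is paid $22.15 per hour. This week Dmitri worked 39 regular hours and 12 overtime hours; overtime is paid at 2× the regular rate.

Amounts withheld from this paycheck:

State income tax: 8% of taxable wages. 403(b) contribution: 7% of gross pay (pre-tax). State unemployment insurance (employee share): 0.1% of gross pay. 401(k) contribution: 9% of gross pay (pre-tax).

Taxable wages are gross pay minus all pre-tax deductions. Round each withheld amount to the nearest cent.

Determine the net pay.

Regular pay: 39 × $22.15 = $863.85
Overtime pay: 12 × $22.15 × 2 = $531.60
Gross pay = $863.85 + $531.60 = $1,395.45
403(b) contribution: $1,395.45 × 0.07 = $97.68
401(k) contribution: $1,395.45 × 0.09 = $125.59
Pre-tax total = $97.68 + $125.59 = $223.27
Taxable wages = $1,395.45 − $223.27 = $1,172.18
State income tax: $1,172.18 × 0.08 = $93.77
State unemployment insurance (employee share): $1,395.45 × 0.001 = $1.40
Total deductions = $97.68 + $125.59 + $93.77 + $1.40 = $318.44
Net pay = $1,395.45 − $318.44 = $1,077.01

$1,077.01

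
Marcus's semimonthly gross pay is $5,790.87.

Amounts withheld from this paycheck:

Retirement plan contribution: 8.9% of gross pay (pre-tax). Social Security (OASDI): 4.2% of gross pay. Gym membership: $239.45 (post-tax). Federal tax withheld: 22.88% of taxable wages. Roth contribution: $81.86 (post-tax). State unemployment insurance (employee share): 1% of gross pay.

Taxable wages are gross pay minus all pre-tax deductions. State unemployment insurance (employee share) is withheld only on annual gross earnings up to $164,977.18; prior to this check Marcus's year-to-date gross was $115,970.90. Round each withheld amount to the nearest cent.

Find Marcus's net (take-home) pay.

Retirement plan contribution: $5,790.87 × 0.089 = $515.39
Taxable wages = $5,790.87 − $515.39 = $5,275.48
Federal tax withheld: $5,275.48 × 0.2288 = $1,207.03
State unemployment insurance (employee share): cap not yet reached, full $5,790.87 is subject → $5,790.87 × 0.01 = $57.91
Social Security (OASDI): $5,790.87 × 0.042 = $243.22
Roth contribution: $81.86
Gym membership: $239.45
Total deductions = $515.39 + $1,207.03 + $57.91 + $243.22 + $81.86 + $239.45 = $2,344.86
Net pay = $5,790.87 − $2,344.86 = $3,446.01

$3,446.01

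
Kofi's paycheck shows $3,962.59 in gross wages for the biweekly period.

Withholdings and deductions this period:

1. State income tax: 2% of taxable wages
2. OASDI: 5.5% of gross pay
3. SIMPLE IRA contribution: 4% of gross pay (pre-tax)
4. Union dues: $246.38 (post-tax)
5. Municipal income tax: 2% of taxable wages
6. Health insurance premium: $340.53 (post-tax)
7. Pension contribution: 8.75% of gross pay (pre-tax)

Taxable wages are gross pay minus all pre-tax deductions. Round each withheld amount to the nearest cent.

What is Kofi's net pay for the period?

$2,514.21

SIMPLE IRA contribution: $3,962.59 × 0.04 = $158.50
Pension contribution: $3,962.59 × 0.0875 = $346.73
Pre-tax total = $158.50 + $346.73 = $505.23
Taxable wages = $3,962.59 − $505.23 = $3,457.36
Municipal income tax: $3,457.36 × 0.02 = $69.15
State income tax: $3,457.36 × 0.02 = $69.15
OASDI: $3,962.59 × 0.055 = $217.94
Union dues: $246.38
Health insurance premium: $340.53
Total deductions = $158.50 + $346.73 + $69.15 + $69.15 + $217.94 + $246.38 + $340.53 = $1,448.38
Net pay = $3,962.59 − $1,448.38 = $2,514.21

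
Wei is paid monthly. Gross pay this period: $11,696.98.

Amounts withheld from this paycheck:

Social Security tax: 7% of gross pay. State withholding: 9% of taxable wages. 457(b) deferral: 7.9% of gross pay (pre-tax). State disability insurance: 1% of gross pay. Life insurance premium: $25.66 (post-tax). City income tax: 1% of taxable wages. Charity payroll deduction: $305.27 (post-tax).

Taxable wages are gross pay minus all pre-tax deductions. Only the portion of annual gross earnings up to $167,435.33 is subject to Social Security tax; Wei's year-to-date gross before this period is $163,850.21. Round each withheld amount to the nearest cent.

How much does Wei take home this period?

$8,996.77

457(b) deferral: $11,696.98 × 0.079 = $924.06
Taxable wages = $11,696.98 − $924.06 = $10,772.92
State withholding: $10,772.92 × 0.09 = $969.56
City income tax: $10,772.92 × 0.01 = $107.73
State disability insurance: $11,696.98 × 0.01 = $116.97
Social Security tax: only $167,435.33 − $163,850.21 = $3,585.12 of this check is subject → $3,585.12 × 0.07 = $250.96
Charity payroll deduction: $305.27
Life insurance premium: $25.66
Total deductions = $924.06 + $969.56 + $107.73 + $116.97 + $250.96 + $305.27 + $25.66 = $2,700.21
Net pay = $11,696.98 − $2,700.21 = $8,996.77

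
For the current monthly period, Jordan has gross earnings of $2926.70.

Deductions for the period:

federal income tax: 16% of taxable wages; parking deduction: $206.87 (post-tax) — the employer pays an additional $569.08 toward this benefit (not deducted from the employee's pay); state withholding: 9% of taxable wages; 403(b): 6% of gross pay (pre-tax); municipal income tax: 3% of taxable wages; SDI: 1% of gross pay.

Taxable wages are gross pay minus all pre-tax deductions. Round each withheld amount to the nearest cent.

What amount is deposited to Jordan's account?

403(b): $2926.70 × 0.06 = $175.60
Taxable wages = $2926.70 − $175.60 = $2751.10
Federal income tax: $2751.10 × 0.16 = $440.18
Municipal income tax: $2751.10 × 0.03 = $82.53
State withholding: $2751.10 × 0.09 = $247.60
SDI: $2926.70 × 0.01 = $29.27
Parking deduction: $206.87
(Employer's $569.08 toward parking deduction is not withheld from the employee.)
Total deductions = $175.60 + $440.18 + $82.53 + $247.60 + $29.27 + $206.87 = $1182.05
Net pay = $2926.70 − $1182.05 = $1744.65

$1744.65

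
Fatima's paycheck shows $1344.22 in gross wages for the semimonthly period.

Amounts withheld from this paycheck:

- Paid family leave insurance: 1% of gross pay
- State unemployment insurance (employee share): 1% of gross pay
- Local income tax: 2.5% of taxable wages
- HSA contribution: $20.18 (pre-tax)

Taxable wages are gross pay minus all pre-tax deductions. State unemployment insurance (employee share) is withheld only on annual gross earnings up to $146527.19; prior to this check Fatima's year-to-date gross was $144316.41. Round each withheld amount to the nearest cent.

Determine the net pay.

HSA contribution: $20.18
Taxable wages = $1344.22 − $20.18 = $1324.04
Local income tax: $1324.04 × 0.025 = $33.10
State unemployment insurance (employee share): cap not yet reached, full $1344.22 is subject → $1344.22 × 0.01 = $13.44
Paid family leave insurance: $1344.22 × 0.01 = $13.44
Total deductions = $20.18 + $33.10 + $13.44 + $13.44 = $80.16
Net pay = $1344.22 − $80.16 = $1264.06

$1264.06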